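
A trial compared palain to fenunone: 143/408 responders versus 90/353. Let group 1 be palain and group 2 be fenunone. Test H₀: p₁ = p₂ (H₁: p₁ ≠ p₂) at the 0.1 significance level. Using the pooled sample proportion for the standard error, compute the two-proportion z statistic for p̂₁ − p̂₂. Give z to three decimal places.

p̂₁ = 143/408 = 0.350490, p̂₂ = 90/353 = 0.254958.
Pooled p̂ = (143+90)/(408+353) = 233/761 = 0.306176.
SE = √(p̂(1−p̂)(1/n₁+1/n₂)) = √(0.306176·0.693824·0.00528384) = √(0.00112246) = 0.033503.
z = (0.350490 − 0.254958)/0.033503 = 0.095532/0.033503 = 2.851.
Two-sided p-value ≈ 2·Φ(−2.851) = 0.0044, so at α = 0.1 we reject H₀.

z = 2.851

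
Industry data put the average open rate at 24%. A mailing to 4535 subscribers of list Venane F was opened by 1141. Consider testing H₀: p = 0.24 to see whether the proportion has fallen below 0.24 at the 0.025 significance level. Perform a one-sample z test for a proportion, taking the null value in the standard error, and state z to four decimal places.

p̂ = 1141/4535 = 0.251599.
Under H₀, SE = √(0.24·0.76/4535) = √(4.02205e-05) = 0.006342.
z = (0.251599 − 0.24)/0.006342 = 0.011599/0.006342 = 1.8289.
p-value = P(Z < 1.829) ≈ 0.9663, so at α = 0.025 we fail to reject H₀.

z = 1.8289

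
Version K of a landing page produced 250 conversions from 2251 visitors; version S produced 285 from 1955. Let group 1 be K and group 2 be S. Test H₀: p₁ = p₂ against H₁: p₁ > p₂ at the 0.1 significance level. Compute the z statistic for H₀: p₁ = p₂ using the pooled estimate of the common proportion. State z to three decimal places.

p̂₁ = 250/2251 = 0.111062, p̂₂ = 285/1955 = 0.145780.
Pooled p̂ = (250+285)/(2251+1955) = 535/4206 = 0.127199.
SE = √(p̂(1−p̂)(1/n₁+1/n₂)) = √(0.127199·0.872801·0.000955756) = √(0.000106108) = 0.010301.
z = (0.111062 − 0.145780)/0.010301 = -0.034718/0.010301 = -3.370.
p-value = P(Z > -3.370) ≈ 0.9996. With α = 0.1, fail to reject H₀.

z = -3.370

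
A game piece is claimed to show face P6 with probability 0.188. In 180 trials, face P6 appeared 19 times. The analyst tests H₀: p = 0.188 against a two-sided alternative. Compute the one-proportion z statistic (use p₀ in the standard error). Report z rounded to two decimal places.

z = -2.83

p̂ = 19/180 ≈ 0.1056.
Under H₀, SE = √(0.188·0.812/180) = √(0.000848089) = 0.0291.
z = (0.1056 − 0.188)/0.0291 = -0.0824/0.0291 = -2.83.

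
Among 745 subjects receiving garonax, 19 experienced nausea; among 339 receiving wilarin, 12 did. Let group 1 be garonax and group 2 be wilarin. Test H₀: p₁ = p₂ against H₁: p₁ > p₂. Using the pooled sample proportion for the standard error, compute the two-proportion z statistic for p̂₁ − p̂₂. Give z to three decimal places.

z = -0.906

p̂₁ = 19/745 = 0.025503, p̂₂ = 12/339 = 0.035398.
Pooled p̂ = (19+12)/(745+339) = 31/1084 = 0.028598.
SE = √(p̂(1−p̂)(1/n₁+1/n₂)) = √(0.028598·0.971402·0.00429213) = √(0.000119235) = 0.010919.
z = (0.025503 − 0.035398)/0.010919 = -0.009895/0.010919 = -0.906.
p-value = P(Z > -0.906) ≈ 0.8176.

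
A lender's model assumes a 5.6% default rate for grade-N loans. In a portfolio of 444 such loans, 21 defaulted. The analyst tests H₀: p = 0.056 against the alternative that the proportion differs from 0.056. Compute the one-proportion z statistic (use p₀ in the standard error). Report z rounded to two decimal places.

p̂ = 21/444 ≈ 0.0473.
Under H₀, SE = √(0.056·0.944/444) = √(0.000119063) = 0.0109.
z = (0.0473 − 0.056)/0.0109 = -0.0087/0.0109 = -0.80.
Two-sided p-value ≈ 2·Φ(−0.798) = 0.4251.

z = -0.80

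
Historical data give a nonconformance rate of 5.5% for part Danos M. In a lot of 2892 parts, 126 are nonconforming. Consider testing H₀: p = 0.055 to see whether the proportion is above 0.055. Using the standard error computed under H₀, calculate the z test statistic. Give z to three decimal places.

z = -2.697

p̂ = 126/2892 = 0.043568.
Under H₀, SE = √(0.055·0.945/2892) = √(1.7972e-05) = 0.004239.
z = (0.043568 − 0.055)/0.004239 = -0.011432/0.004239 = -2.697.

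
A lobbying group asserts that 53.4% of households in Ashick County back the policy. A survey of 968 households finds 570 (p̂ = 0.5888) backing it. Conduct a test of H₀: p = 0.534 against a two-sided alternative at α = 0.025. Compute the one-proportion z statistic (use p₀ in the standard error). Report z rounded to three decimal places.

z = 3.421

p̂ = 570/968 = 0.58884.
Under H₀, SE = √(0.534·0.466/968) = √(0.00025707) = 0.01603.
z = (0.58884 − 0.534)/0.01603 = 0.05484/0.01603 = 3.421.
Two-sided p-value ≈ 2·Φ(−3.421) = 0.0006; since p < α = 0.025, reject H₀.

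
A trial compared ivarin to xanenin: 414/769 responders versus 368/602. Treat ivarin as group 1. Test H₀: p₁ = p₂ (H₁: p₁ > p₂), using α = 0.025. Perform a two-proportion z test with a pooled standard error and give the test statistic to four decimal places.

z = -2.7074

p̂₁ = 414/769 ≈ 0.538362, p̂₂ = 368/602 ≈ 0.611296.
Pooled p̂ = (414+368)/(769+602) = 782/1371 = 0.570387.
SE = √(0.245046 × 0.00296152) = 0.026939.
z = (0.538362 − 0.611296)/0.026939 = -0.072934/0.026939 = -2.7074.
p-value = P(Z > -2.707) ≈ 0.9966, so at α = 0.025 we fail to reject H₀.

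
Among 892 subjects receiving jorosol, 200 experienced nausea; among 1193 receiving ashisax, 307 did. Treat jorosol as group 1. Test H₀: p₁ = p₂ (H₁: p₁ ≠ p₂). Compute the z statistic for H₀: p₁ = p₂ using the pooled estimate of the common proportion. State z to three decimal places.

z = -1.744

p̂₁ = 200/892 ≈ 0.22422, p̂₂ = 307/1193 ≈ 0.25733.
Pooled p̂ = (200+307)/(892+1193) = 507/2085 = 0.24317.
SE = √(p̂(1−p̂)(1/n₁+1/n₂)) = √(0.24317·0.75683·0.0019593) = √(0.000360582) = 0.01899.
z = (0.22422 − 0.25733)/0.01899 = -0.03311/0.01899 = -1.744.
p-value = 2·P(Z > 1.744) ≈ 0.0811.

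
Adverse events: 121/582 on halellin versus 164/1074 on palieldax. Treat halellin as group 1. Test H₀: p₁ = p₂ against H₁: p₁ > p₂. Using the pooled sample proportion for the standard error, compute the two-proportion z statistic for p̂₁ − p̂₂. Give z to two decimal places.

p̂₁ = 121/582 ≈ 0.20790, p̂₂ = 164/1074 ≈ 0.15270.
Pooled p̂ = (121+164)/(582+1074) = 285/1656 = 0.17210.
SE = √(p̂(1−p̂)(1/n₁+1/n₂)) = √(0.17210·0.82790·0.00264931) = √(0.000377481) = 0.01943.
z = (0.20790 − 0.15270)/0.01943 = 0.05520/0.01943 = 2.84.
p-value = P(Z > 2.841) ≈ 0.0022.

z = 2.84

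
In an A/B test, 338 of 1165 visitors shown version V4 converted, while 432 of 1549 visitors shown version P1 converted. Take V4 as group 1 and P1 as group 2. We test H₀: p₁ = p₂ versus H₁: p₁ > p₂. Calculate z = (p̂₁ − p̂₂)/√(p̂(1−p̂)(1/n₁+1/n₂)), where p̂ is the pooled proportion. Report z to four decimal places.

p̂₁ = 338/1165 = 0.290129, p̂₂ = 432/1549 = 0.278890.
Pooled p̂ = (338+432)/(1165+1549) = 770/2714 = 0.283714.
SE = √(0.20322 × 0.00150395) = 0.017482.
z = (0.290129 − 0.278890)/0.017482 = 0.011239/0.017482 = 0.6429.

z = 0.6429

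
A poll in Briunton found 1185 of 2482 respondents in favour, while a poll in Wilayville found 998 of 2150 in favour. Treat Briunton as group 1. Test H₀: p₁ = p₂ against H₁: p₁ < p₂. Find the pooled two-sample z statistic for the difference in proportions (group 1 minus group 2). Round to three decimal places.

p̂₁ = 1185/2482 = 0.47744, p̂₂ = 998/2150 = 0.46419.
Pooled p̂ = (1185+998)/(2482+2150) = 2183/4632 = 0.47129.
SE = √(0.249176 × 0.000868017) = 0.01471.
z = (0.47744 − 0.46419)/0.01471 = 0.01325/0.01471 = 0.901.
p-value = P(Z < 0.901) ≈ 0.8162.

z = 0.901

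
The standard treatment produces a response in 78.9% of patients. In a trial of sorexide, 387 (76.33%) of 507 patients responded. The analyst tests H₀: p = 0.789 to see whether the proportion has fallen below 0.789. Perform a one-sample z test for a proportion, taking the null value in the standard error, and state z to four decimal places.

p̂ = 387/507 = 0.763314.
Standard error under H₀: √(0.789×0.211/507) = 0.018121.
z = (0.763314 − 0.789)/0.018121 = -0.025686/0.018121 = -1.4175.

z = -1.4175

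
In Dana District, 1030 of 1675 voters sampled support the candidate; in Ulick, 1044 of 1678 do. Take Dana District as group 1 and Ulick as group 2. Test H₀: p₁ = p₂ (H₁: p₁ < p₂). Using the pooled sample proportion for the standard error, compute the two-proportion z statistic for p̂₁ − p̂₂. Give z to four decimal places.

z = -0.4318

p̂₁ = 1030/1675 = 0.614925, p̂₂ = 1044/1678 = 0.622169.
Pooled p̂ = (1030+1044)/(1675+1678) = 2074/3353 = 0.618551.
SE = √(0.235946 × 0.00119296) = 0.016777.
z = (0.614925 − 0.622169)/0.016777 = -0.007244/0.016777 = -0.4318.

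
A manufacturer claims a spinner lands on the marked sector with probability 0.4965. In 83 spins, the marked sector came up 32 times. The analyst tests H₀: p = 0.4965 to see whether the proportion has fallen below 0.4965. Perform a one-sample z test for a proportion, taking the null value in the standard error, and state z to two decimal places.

p̂ = 32/83 = 0.3855.
SE = √(p₀(1−p₀)/n) = √(0.24999/83) = 0.0549.
z = (0.3855 − 0.4965)/0.0549 = -0.1110/0.0549 = -2.02.
p-value = P(Z < -2.022) ≈ 0.0216.

z = -2.02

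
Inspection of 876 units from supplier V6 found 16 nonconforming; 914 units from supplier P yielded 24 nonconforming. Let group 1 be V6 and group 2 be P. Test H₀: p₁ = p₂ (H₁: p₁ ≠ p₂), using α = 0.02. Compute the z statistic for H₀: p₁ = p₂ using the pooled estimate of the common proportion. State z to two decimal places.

p̂₁ = 16/876 = 0.0183, p̂₂ = 24/914 = 0.0263.
Pooled p̂ = (16+24)/(876+914) = 40/1790 = 0.0223.
SE = √(0.021847 × 0.00223564) = 0.0070.
z = (0.0183 − 0.0263)/0.0070 = -0.0080/0.0070 = -1.14.
Two-sided p-value ≈ 2·Φ(−1.144) = 0.2527. With α = 0.02, fail to reject H₀.

z = -1.14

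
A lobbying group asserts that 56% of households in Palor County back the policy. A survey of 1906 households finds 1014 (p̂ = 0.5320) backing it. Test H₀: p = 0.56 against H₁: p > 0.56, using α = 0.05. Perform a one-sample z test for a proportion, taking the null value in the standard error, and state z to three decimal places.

z = -2.462

p̂ = 1014/1906 ≈ 0.532004.
Standard error under H₀: √(0.56×0.44/1906) = 0.011370.
z = (0.532004 − 0.56)/0.011370 = -0.027996/0.011370 = -2.462.
p-value = P(Z > -2.462) ≈ 0.9931, so at α = 0.05 we fail to reject H₀.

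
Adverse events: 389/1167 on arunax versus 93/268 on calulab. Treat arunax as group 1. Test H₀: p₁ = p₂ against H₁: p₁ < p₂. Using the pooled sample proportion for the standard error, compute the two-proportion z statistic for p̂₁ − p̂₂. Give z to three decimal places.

z = -0.428

p̂₁ = 389/1167 = 0.33333, p̂₂ = 93/268 = 0.34701.
Pooled p̂ = (389+93)/(1167+268) = 482/1435 = 0.33589.
SE = √(p̂(1−p̂)(1/n₁+1/n₂)) = √(0.33589·0.66411·0.00458824) = √(0.00102349) = 0.03199.
z = (0.33333 − 0.34701)/0.03199 = -0.01368/0.03199 = -0.428.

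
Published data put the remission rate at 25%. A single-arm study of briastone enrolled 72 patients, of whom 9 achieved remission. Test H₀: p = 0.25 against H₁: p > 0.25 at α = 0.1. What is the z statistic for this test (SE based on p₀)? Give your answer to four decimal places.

p̂ = 9/72 = 0.125000.
SE = √(p₀(1−p₀)/n) = √(0.1875/72) = 0.051031.
z = (0.125000 − 0.25)/0.051031 = -0.125000/0.051031 = -2.4495.
p-value = P(Z > -2.449) ≈ 0.9928. With α = 0.1, fail to reject H₀.

z = -2.4495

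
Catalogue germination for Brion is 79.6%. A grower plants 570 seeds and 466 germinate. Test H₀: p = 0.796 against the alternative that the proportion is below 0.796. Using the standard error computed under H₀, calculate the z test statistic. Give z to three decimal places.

z = 1.276

p̂ = 466/570 ≈ 0.81754.
SE = √(p₀(1−p₀)/n) = √(0.16238/570) = 0.01688.
z = (0.81754 − 0.796)/0.01688 = 0.02154/0.01688 = 1.276.
p-value = P(Z < 1.276) ≈ 0.8991.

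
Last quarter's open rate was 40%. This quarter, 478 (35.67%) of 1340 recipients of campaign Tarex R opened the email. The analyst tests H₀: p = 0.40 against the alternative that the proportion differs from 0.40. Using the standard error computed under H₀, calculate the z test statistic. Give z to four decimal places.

z = -3.2342

p̂ = 478/1340 = 0.3567164.
Under H₀, SE = √(0.4·0.6/1340) = √(0.000179104) = 0.0133830.
z = (0.3567164 − 0.4)/0.0133830 = -0.0432836/0.0133830 = -3.2342.
Two-sided p-value ≈ 2·Φ(−3.234) = 0.0012.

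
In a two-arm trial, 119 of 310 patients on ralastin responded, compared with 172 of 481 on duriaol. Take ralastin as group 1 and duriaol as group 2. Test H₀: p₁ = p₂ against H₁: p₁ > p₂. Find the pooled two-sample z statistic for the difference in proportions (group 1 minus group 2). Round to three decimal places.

z = 0.748

p̂₁ = 119/310 = 0.38387, p̂₂ = 172/481 = 0.35759.
Pooled p̂ = (119+172)/(310+481) = 291/791 = 0.36789.
SE = √(0.232547 × 0.00530481) = 0.03512.
z = (0.38387 − 0.35759)/0.03512 = 0.02628/0.03512 = 0.748.
p-value = P(Z > 0.748) ≈ 0.2271.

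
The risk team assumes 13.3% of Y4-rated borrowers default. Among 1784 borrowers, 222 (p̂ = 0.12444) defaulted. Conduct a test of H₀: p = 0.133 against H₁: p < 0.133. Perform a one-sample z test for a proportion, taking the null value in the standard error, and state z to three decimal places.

p̂ = 222/1784 ≈ 0.12444.
Standard error under H₀: √(0.133×0.867/1784) = 0.00804.
z = (0.12444 − 0.133)/0.00804 = -0.00856/0.00804 = -1.065.
p-value = P(Z < -1.065) ≈ 0.1435.

z = -1.065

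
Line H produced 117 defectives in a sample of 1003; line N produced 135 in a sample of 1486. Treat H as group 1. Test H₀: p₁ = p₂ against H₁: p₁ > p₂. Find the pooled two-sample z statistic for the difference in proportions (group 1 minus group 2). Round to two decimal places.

z = 2.09

p̂₁ = 117/1003 = 0.11665, p̂₂ = 135/1486 = 0.09085.
Pooled p̂ = (117+135)/(1003+1486) = 252/2489 = 0.10125.
SE = √(p̂(1−p̂)(1/n₁+1/n₂)) = √(0.10125·0.89875·0.00166996) = √(0.000151957) = 0.01233.
z = (0.11665 − 0.09085)/0.01233 = 0.02580/0.01233 = 2.09.
p-value = P(Z > 2.093) ≈ 0.0182.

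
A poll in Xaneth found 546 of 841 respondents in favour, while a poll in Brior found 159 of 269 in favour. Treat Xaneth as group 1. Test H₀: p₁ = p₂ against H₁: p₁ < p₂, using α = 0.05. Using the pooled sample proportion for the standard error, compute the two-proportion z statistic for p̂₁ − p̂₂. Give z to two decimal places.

p̂₁ = 546/841 = 0.6492, p̂₂ = 159/269 = 0.5911.
Pooled p̂ = (546+159)/(841+269) = 705/1110 = 0.6351.
SE = √(p̂(1−p̂)(1/n₁+1/n₂)) = √(0.6351·0.3649·0.00490653) = √(0.00113703) = 0.0337.
z = (0.6492 − 0.5911)/0.0337 = 0.0581/0.0337 = 1.72.
p-value = P(Z < 1.724) ≈ 0.9577, so at α = 0.05 we fail to reject H₀.

z = 1.72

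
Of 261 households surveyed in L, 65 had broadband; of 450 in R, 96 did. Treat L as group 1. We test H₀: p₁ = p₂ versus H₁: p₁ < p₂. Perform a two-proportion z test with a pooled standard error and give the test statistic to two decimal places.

z = 1.10

p̂₁ = 65/261 = 0.2490, p̂₂ = 96/450 = 0.2133.
Pooled p̂ = (65+96)/(261+450) = 161/711 = 0.2264.
SE = √(0.175166 × 0.00605364) = 0.0326.
z = (0.2490 − 0.2133)/0.0326 = 0.0357/0.0326 = 1.10.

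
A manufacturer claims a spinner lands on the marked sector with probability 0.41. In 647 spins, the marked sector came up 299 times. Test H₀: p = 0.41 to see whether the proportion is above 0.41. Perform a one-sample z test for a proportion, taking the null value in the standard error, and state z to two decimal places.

z = 2.70

p̂ = 299/647 ≈ 0.4621.
Standard error under H₀: √(0.41×0.59/647) = 0.0193.
z = (0.4621 − 0.41)/0.0193 = 0.0521/0.0193 = 2.70.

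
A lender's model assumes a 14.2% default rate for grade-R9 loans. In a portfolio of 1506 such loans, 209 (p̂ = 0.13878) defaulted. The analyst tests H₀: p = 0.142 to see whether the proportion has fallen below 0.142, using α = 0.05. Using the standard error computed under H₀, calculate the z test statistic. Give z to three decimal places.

z = -0.358

p̂ = 209/1506 = 0.13878.
SE = √(p₀(1−p₀)/n) = √(0.12184/1506) = 0.00899.
z = (0.13878 − 0.142)/0.00899 = -0.00322/0.00899 = -0.358.
p-value = P(Z < -0.358) ≈ 0.3601; since p > α = 0.05, fail to reject H₀.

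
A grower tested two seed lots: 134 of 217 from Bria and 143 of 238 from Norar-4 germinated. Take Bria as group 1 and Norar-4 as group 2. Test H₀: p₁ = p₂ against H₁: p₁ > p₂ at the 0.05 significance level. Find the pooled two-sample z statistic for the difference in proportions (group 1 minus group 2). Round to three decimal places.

z = 0.364

p̂₁ = 134/217 ≈ 0.61751, p̂₂ = 143/238 ≈ 0.60084.
Pooled p̂ = (134+143)/(217+238) = 277/455 = 0.60879.
SE = √(0.238164 × 0.00880998) = 0.04581.
z = (0.61751 − 0.60084)/0.04581 = 0.01667/0.04581 = 0.364.
p-value = P(Z > 0.364) ≈ 0.3579; since p > α = 0.05, fail to reject H₀.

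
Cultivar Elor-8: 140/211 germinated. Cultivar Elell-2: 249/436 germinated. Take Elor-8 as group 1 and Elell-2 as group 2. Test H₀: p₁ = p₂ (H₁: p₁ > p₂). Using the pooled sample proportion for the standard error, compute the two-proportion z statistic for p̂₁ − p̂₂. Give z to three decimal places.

z = 2.250

p̂₁ = 140/211 ≈ 0.663507, p̂₂ = 249/436 ≈ 0.571101.
Pooled p̂ = (140+249)/(211+436) = 389/647 = 0.601236.
SE = √(0.239751 × 0.00703291) = 0.041063.
z = (0.663507 − 0.571101)/0.041063 = 0.092406/0.041063 = 2.250.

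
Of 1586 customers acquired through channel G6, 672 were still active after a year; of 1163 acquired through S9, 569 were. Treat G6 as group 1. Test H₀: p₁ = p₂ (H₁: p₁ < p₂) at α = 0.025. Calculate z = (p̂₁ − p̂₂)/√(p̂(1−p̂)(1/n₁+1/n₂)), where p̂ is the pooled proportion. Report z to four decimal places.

z = -3.4118

p̂₁ = 672/1586 = 0.423707, p̂₂ = 569/1163 = 0.489252.
Pooled p̂ = (672+569)/(1586+1163) = 1241/2749 = 0.451437.
SE = √(0.247642 × 0.00149036) = 0.019211.
z = (0.423707 − 0.489252)/0.019211 = -0.065545/0.019211 = -3.4118.
p-value = P(Z < -3.412) ≈ 0.0003, so at α = 0.025 we reject H₀.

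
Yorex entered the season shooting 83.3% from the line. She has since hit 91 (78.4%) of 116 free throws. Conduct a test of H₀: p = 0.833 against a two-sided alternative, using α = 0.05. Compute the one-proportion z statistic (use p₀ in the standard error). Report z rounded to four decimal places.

z = -1.4010

p̂ = 91/116 = 0.784483.
SE = √(p₀(1−p₀)/n) = √(0.13911/116) = 0.034630.
z = (0.784483 − 0.833)/0.034630 = -0.048517/0.034630 = -1.4010.
Two-sided p-value ≈ 2·Φ(−1.401) = 0.1612. With α = 0.05, fail to reject H₀.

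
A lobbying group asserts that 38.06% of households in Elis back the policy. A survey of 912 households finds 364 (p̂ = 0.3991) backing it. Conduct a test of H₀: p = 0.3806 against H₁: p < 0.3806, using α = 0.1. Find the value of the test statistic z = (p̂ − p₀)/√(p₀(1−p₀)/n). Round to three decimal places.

z = 1.152

p̂ = 364/912 ≈ 0.39912.
SE = √(p₀(1−p₀)/n) = √(0.23574/912) = 0.01608.
z = (0.39912 − 0.3806)/0.01608 = 0.01852/0.01608 = 1.152.
p-value = P(Z < 1.152) ≈ 0.8754. With α = 0.1, fail to reject H₀.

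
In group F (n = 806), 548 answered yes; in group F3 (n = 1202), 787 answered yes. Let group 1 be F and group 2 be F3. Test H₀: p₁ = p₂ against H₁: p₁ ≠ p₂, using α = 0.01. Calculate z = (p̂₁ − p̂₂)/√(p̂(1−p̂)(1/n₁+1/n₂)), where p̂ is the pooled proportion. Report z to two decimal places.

z = 1.17

p̂₁ = 548/806 = 0.6799, p̂₂ = 787/1202 = 0.6547.
Pooled p̂ = (548+787)/(806+1202) = 1335/2008 = 0.6648.
SE = √(p̂(1−p̂)(1/n₁+1/n₂)) = √(0.6648·0.3352·0.00207264) = √(0.000461842) = 0.0215.
z = (0.6799 − 0.6547)/0.0215 = 0.0252/0.0215 = 1.17.
Two-sided p-value ≈ 2·Φ(−1.171) = 0.2417, so at α = 0.01 we fail to reject H₀.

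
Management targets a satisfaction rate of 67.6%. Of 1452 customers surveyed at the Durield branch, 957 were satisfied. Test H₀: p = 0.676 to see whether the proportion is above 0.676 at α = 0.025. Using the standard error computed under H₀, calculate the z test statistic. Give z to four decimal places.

p̂ = 957/1452 ≈ 0.6590909.
Under H₀, SE = √(0.676·0.324/1452) = √(0.000150843) = 0.0122818.
z = (0.6590909 − 0.676)/0.0122818 = -0.0169091/0.0122818 = -1.3768.
p-value = P(Z > -1.377) ≈ 0.9157, so at α = 0.025 we fail to reject H₀.

z = -1.3768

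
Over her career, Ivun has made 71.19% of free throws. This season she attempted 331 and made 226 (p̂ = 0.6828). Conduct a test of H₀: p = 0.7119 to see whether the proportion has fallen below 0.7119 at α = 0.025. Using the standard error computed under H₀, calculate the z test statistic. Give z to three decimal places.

z = -1.170

p̂ = 226/331 = 0.68278.
Under H₀, SE = √(0.7119·0.2881/331) = √(0.000619633) = 0.02489.
z = (0.68278 − 0.7119)/0.02489 = -0.02912/0.02489 = -1.170.
p-value = P(Z < -1.170) ≈ 0.1210. With α = 0.025, fail to reject H₀.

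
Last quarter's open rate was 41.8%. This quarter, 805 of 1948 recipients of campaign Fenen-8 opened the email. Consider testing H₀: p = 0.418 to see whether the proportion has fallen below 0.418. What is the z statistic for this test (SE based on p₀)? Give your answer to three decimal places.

p̂ = 805/1948 ≈ 0.41324.
Under H₀, SE = √(0.418·0.582/1948) = √(0.000124885) = 0.01118.
z = (0.41324 − 0.418)/0.01118 = -0.00476/0.01118 = -0.426.
p-value = P(Z < -0.426) ≈ 0.3352.

z = -0.426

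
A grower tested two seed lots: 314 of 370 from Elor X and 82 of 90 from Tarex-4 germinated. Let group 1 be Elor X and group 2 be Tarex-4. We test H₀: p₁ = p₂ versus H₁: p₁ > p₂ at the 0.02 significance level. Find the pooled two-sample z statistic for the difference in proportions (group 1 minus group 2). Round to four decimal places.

p̂₁ = 314/370 = 0.848649, p̂₂ = 82/90 = 0.911111.
Pooled p̂ = (314+82)/(370+90) = 396/460 = 0.860870.
SE = √(0.119773 × 0.0138138) = 0.040676.
z = (0.848649 − 0.911111)/0.040676 = -0.062462/0.040676 = -1.5356.
p-value = P(Z > -1.536) ≈ 0.9377. With α = 0.02, fail to reject H₀.

z = -1.5356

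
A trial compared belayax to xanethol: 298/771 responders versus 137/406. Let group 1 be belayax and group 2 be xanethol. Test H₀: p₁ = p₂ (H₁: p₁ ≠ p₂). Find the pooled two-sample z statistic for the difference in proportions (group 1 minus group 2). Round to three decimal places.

p̂₁ = 298/771 ≈ 0.38651, p̂₂ = 137/406 ≈ 0.33744.
Pooled p̂ = (298+137)/(771+406) = 435/1177 = 0.36958.
SE = √(p̂(1−p̂)(1/n₁+1/n₂)) = √(0.36958·0.63042·0.00376007) = √(0.000876065) = 0.02960.
z = (0.38651 − 0.33744)/0.02960 = 0.04907/0.02960 = 1.658.

z = 1.658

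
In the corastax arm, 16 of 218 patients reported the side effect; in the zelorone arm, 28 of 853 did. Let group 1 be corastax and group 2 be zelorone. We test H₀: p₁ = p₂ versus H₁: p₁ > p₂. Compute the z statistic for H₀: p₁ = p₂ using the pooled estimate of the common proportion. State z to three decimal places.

p̂₁ = 16/218 ≈ 0.07339, p̂₂ = 28/853 ≈ 0.03283.
Pooled p̂ = (16+28)/(218+853) = 44/1071 = 0.04108.
SE = √(0.0393953 × 0.00575949) = 0.01506.
z = (0.07339 − 0.03283)/0.01506 = 0.04056/0.01506 = 2.693.

z = 2.693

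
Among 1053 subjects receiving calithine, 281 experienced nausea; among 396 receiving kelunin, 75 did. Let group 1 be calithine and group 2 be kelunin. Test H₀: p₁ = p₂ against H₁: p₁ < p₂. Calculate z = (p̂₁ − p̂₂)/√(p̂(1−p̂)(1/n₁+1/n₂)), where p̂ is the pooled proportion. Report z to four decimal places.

p̂₁ = 281/1053 ≈ 0.266857, p̂₂ = 75/396 ≈ 0.189394.
Pooled p̂ = (281+75)/(1053+396) = 356/1449 = 0.245687.
SE = √(p̂(1−p̂)(1/n₁+1/n₂)) = √(0.245687·0.754313·0.00347492) = √(0.000643989) = 0.025377.
z = (0.266857 − 0.189394)/0.025377 = 0.077463/0.025377 = 3.0525.
p-value = P(Z < 3.052) ≈ 0.9989.

z = 3.0525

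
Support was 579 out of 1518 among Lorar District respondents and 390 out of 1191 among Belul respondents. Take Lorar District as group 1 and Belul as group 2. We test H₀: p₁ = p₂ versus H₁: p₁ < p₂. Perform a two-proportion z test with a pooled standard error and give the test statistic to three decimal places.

p̂₁ = 579/1518 = 0.38142, p̂₂ = 390/1191 = 0.32746.
Pooled p̂ = (579+390)/(1518+1191) = 969/2709 = 0.35770.
SE = √(p̂(1−p̂)(1/n₁+1/n₂)) = √(0.35770·0.64230·0.00149839) = √(0.000344255) = 0.01855.
z = (0.38142 − 0.32746)/0.01855 = 0.05396/0.01855 = 2.909.
p-value = P(Z < 2.909) ≈ 0.9982.

z = 2.909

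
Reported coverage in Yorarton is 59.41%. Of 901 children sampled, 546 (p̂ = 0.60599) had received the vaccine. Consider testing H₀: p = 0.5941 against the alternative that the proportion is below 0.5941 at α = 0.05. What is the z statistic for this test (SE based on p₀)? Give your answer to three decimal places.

p̂ = 546/901 = 0.60599.
SE = √(p₀(1−p₀)/n) = √(0.24115/901) = 0.01636.
z = (0.60599 − 0.5941)/0.01636 = 0.01189/0.01636 = 0.727.
p-value = P(Z < 0.727) ≈ 0.7664. With α = 0.05, fail to reject H₀.

z = 0.727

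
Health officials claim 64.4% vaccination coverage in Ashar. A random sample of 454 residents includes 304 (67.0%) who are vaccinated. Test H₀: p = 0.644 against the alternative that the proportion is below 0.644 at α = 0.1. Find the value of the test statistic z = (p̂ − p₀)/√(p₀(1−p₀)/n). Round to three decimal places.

p̂ = 304/454 = 0.66960.
SE = √(p₀(1−p₀)/n) = √(0.22926/454) = 0.02247.
z = (0.66960 − 0.644)/0.02247 = 0.02560/0.02247 = 1.139.
p-value = P(Z < 1.139) ≈ 0.8727. With α = 0.1, fail to reject H₀.

z = 1.139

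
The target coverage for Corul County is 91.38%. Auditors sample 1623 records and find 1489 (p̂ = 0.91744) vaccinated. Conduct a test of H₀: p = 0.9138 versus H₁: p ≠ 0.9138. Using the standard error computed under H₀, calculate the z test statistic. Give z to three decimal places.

p̂ = 1489/1623 = 0.91744.
Standard error under H₀: √(0.9138×0.0862/1623) = 0.00697.
z = (0.91744 − 0.9138)/0.00697 = 0.00364/0.00697 = 0.522.
p-value = 2·P(Z > 0.522) ≈ 0.6016.

z = 0.522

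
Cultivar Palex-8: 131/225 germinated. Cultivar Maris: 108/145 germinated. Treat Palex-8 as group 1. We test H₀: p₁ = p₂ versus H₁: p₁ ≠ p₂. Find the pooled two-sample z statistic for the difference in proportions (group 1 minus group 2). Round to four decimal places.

z = -3.1928

p̂₁ = 131/225 ≈ 0.5822222, p̂₂ = 108/145 ≈ 0.7448276.
Pooled p̂ = (131+108)/(225+145) = 239/370 = 0.6459459.
SE = √(0.2287 × 0.011341) = 0.0509282.
z = (0.5822222 − 0.7448276)/0.0509282 = -0.1626054/0.0509282 = -3.1928.
p-value = 2·P(Z > 3.193) ≈ 0.0014.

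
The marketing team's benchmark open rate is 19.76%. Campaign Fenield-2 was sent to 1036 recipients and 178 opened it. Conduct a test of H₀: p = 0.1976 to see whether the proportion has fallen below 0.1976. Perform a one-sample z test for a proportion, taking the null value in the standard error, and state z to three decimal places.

p̂ = 178/1036 ≈ 0.171815.
Standard error under H₀: √(0.1976×0.8024/1036) = 0.012371.
z = (0.171815 − 0.1976)/0.012371 = -0.025785/0.012371 = -2.084.
p-value = P(Z < -2.084) ≈ 0.0186.

z = -2.084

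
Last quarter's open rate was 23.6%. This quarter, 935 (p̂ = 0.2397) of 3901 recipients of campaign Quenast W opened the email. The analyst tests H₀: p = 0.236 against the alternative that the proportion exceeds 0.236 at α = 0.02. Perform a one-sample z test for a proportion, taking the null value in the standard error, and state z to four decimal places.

p̂ = 935/3901 ≈ 0.239682.
Under H₀, SE = √(0.236·0.764/3901) = √(4.62199e-05) = 0.006799.
z = (0.239682 − 0.236)/0.006799 = 0.003682/0.006799 = 0.5416.
p-value = P(Z > 0.542) ≈ 0.2940, so at α = 0.02 we fail to reject H₀.

z = 0.5416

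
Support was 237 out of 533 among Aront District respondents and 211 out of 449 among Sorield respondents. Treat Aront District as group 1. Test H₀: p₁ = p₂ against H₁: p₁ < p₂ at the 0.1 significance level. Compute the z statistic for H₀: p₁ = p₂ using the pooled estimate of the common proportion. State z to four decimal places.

p̂₁ = 237/533 = 0.444653, p̂₂ = 211/449 = 0.469933.
Pooled p̂ = (237+211)/(533+449) = 448/982 = 0.456212.
SE = √(p̂(1−p̂)(1/n₁+1/n₂)) = √(0.456212·0.543788·0.00410334) = √(0.00101797) = 0.031906.
z = (0.444653 − 0.469933)/0.031906 = -0.025280/0.031906 = -0.7923.
p-value = P(Z < -0.792) ≈ 0.2141. With α = 0.1, fail to reject H₀.

z = -0.7923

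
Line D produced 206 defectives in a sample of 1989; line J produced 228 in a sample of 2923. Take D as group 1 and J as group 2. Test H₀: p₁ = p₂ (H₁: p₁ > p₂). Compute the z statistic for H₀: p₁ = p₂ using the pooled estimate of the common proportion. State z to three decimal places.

z = 3.099

p̂₁ = 206/1989 ≈ 0.10357, p̂₂ = 228/2923 ≈ 0.07800.
Pooled p̂ = (206+228)/(1989+2923) = 434/4912 = 0.08836.
SE = √(p̂(1−p̂)(1/n₁+1/n₂)) = √(0.08836·0.91164·0.000844879) = √(6.80537e-05) = 0.00825.
z = (0.10357 − 0.07800)/0.00825 = 0.02557/0.00825 = 3.099.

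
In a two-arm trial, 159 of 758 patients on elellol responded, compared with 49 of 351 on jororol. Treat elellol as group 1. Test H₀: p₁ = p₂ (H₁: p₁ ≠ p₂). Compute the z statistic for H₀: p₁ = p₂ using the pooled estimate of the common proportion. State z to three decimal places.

z = 2.784

p̂₁ = 159/758 = 0.20976, p̂₂ = 49/351 = 0.13960.
Pooled p̂ = (159+49)/(758+351) = 208/1109 = 0.18756.
SE = √(0.152379 × 0.00416826) = 0.02520.
z = (0.20976 − 0.13960)/0.02520 = 0.07016/0.02520 = 2.784.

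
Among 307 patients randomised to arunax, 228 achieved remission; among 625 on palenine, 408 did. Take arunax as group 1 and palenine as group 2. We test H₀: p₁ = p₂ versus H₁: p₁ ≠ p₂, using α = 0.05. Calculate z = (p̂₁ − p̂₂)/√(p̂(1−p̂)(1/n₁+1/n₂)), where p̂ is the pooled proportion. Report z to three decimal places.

p̂₁ = 228/307 ≈ 0.742671, p̂₂ = 408/625 ≈ 0.652800.
Pooled p̂ = (228+408)/(307+625) = 636/932 = 0.682403.
SE = √(p̂(1−p̂)(1/n₁+1/n₂)) = √(0.682403·0.317597·0.00485733) = √(0.00105272) = 0.032446.
z = (0.742671 − 0.652800)/0.032446 = 0.089871/0.032446 = 2.770.
p-value = 2·P(Z > 2.770) ≈ 0.0056; since p < α = 0.05, reject H₀.

z = 2.770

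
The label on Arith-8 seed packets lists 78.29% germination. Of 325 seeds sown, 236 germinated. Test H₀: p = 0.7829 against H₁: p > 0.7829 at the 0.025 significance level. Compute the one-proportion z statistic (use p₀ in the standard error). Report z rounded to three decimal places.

p̂ = 236/325 = 0.72615.
Standard error under H₀: √(0.7829×0.2171/325) = 0.02287.
z = (0.72615 − 0.7829)/0.02287 = -0.05675/0.02287 = -2.481.
p-value = P(Z > -2.481) ≈ 0.9935. With α = 0.025, fail to reject H₀.

z = -2.481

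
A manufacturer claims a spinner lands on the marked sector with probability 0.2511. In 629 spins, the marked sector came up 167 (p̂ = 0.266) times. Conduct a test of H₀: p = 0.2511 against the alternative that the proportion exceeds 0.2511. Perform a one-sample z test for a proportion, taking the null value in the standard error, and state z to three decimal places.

z = 0.833

p̂ = 167/629 = 0.26550.
Standard error under H₀: √(0.2511×0.7489/629) = 0.01729.
z = (0.26550 − 0.2511)/0.01729 = 0.01440/0.01729 = 0.833.
p-value = P(Z > 0.833) ≈ 0.2025.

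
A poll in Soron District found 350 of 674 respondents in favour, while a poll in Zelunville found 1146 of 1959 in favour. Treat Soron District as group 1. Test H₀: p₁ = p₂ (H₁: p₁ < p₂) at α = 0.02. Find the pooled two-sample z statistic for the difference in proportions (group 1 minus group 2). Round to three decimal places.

p̂₁ = 350/674 ≈ 0.51929, p̂₂ = 1146/1959 ≈ 0.58499.
Pooled p̂ = (350+1146)/(674+1959) = 1496/2633 = 0.56817.
SE = √(p̂(1−p̂)(1/n₁+1/n₂)) = √(0.56817·0.43183·0.00199414) = √(0.000489268) = 0.02212.
z = (0.51929 − 0.58499)/0.02212 = -0.06570/0.02212 = -2.970.
p-value = P(Z < -2.970) ≈ 0.0015. With α = 0.02, reject H₀.

z = -2.970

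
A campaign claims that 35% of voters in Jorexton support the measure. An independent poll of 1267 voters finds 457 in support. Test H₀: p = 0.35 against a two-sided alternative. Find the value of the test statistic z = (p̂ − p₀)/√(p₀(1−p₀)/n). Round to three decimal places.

p̂ = 457/1267 ≈ 0.36069.
Under H₀, SE = √(0.35·0.65/1267) = √(0.000179558) = 0.01340.
z = (0.36069 − 0.35)/0.01340 = 0.01069/0.01340 = 0.798.

z = 0.798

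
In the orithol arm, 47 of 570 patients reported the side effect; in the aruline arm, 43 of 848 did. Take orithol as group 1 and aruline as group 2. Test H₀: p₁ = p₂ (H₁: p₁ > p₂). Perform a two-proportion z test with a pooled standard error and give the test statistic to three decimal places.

z = 2.404

p̂₁ = 47/570 = 0.082456, p̂₂ = 43/848 = 0.050708.
Pooled p̂ = (47+43)/(570+848) = 90/1418 = 0.063470.
SE = √(0.0594413 × 0.00293363) = 0.013205.
z = (0.082456 − 0.050708)/0.013205 = 0.031748/0.013205 = 2.404.
p-value = P(Z > 2.404) ≈ 0.0081.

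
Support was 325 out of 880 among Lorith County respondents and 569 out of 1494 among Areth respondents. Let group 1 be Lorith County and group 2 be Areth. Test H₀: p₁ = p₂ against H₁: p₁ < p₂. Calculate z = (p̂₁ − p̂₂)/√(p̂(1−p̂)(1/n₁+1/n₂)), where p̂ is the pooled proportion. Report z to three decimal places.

p̂₁ = 325/880 ≈ 0.36932, p̂₂ = 569/1494 ≈ 0.38086.
Pooled p̂ = (325+569)/(880+1494) = 894/2374 = 0.37658.
SE = √(p̂(1−p̂)(1/n₁+1/n₂)) = √(0.37658·0.62342·0.00180571) = √(0.000423921) = 0.02059.
z = (0.36932 − 0.38086)/0.02059 = -0.01154/0.02059 = -0.560.

z = -0.560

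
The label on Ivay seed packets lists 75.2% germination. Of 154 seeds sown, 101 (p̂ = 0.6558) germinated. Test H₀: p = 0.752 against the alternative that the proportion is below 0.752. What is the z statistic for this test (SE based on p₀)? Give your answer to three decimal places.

z = -2.763

p̂ = 101/154 ≈ 0.65584.
Standard error under H₀: √(0.752×0.248/154) = 0.03480.
z = (0.65584 − 0.752)/0.03480 = -0.09616/0.03480 = -2.763.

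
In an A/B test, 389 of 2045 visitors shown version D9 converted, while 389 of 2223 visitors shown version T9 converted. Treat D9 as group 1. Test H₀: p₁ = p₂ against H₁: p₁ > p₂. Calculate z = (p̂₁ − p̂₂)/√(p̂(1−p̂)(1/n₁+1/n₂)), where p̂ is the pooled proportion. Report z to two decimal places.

p̂₁ = 389/2045 ≈ 0.1902, p̂₂ = 389/2223 ≈ 0.1750.
Pooled p̂ = (389+389)/(2045+2223) = 778/4268 = 0.1823.
SE = √(0.149058 × 0.00093884) = 0.0118.
z = (0.1902 − 0.1750)/0.0118 = 0.0152/0.0118 = 1.29.

z = 1.29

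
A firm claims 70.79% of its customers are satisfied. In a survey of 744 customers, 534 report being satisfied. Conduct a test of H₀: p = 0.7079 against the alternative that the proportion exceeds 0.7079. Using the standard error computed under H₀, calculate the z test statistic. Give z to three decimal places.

z = 0.590

p̂ = 534/744 ≈ 0.71774.
Standard error under H₀: √(0.7079×0.2921/744) = 0.01667.
z = (0.71774 − 0.7079)/0.01667 = 0.00984/0.01667 = 0.590.
p-value = P(Z > 0.590) ≈ 0.2775.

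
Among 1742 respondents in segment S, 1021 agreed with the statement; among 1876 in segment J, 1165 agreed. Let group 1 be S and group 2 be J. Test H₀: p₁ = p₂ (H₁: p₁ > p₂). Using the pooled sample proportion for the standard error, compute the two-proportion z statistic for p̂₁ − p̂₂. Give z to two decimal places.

p̂₁ = 1021/1742 = 0.5861, p̂₂ = 1165/1876 = 0.6210.
Pooled p̂ = (1021+1165)/(1742+1876) = 2186/3618 = 0.6042.
SE = √(0.239142 × 0.0011071) = 0.0163.
z = (0.5861 − 0.6210)/0.0163 = -0.0349/0.0163 = -2.14.
p-value = P(Z > -2.145) ≈ 0.9840.

z = -2.14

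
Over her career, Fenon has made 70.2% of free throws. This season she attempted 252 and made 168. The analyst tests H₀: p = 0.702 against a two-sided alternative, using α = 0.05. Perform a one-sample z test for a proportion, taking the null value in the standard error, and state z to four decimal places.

z = -1.2263

p̂ = 168/252 ≈ 0.666667.
SE = √(p₀(1−p₀)/n) = √(0.2092/252) = 0.028812.
z = (0.666667 − 0.702)/0.028812 = -0.035333/0.028812 = -1.2263.
p-value = 2·P(Z > 1.226) ≈ 0.2201. With α = 0.05, fail to reject H₀.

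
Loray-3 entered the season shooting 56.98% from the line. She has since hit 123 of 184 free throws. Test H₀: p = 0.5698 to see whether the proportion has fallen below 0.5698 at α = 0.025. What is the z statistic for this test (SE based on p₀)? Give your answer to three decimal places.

z = 2.704

p̂ = 123/184 ≈ 0.66848.
SE = √(p₀(1−p₀)/n) = √(0.24513/184) = 0.03650.
z = (0.66848 − 0.5698)/0.03650 = 0.09868/0.03650 = 2.704.
p-value = P(Z < 2.704) ≈ 0.9966; since p > α = 0.025, fail to reject H₀.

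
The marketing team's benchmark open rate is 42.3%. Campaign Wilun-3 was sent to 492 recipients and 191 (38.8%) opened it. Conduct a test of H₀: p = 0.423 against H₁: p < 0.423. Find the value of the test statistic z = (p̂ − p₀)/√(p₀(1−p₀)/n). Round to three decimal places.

p̂ = 191/492 ≈ 0.38821.
SE = √(p₀(1−p₀)/n) = √(0.24407/492) = 0.02227.
z = (0.38821 − 0.423)/0.02227 = -0.03479/0.02227 = -1.562.

z = -1.562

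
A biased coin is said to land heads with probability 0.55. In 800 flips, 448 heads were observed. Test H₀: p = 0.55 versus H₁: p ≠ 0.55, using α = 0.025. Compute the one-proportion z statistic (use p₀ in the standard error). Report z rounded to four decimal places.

p̂ = 448/800 = 0.560000.
Standard error under H₀: √(0.55×0.45/800) = 0.017589.
z = (0.560000 − 0.55)/0.017589 = 0.010000/0.017589 = 0.5685.
p-value = 2·P(Z > 0.569) ≈ 0.5697. With α = 0.025, fail to reject H₀.

z = 0.5685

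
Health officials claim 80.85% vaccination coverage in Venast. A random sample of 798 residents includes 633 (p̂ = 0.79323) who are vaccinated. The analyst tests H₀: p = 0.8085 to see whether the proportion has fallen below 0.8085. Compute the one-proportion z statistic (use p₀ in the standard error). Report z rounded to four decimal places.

z = -1.0960

p̂ = 633/798 = 0.7932331.
SE = √(p₀(1−p₀)/n) = √(0.15483/798) = 0.0139291.
z = (0.7932331 − 0.8085)/0.0139291 = -0.0152669/0.0139291 = -1.0960.
p-value = P(Z < -1.096) ≈ 0.1365.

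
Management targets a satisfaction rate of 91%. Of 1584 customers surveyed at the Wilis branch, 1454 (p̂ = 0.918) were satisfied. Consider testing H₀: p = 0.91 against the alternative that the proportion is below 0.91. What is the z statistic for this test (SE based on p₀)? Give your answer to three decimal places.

z = 1.103

p̂ = 1454/1584 ≈ 0.91793.
Under H₀, SE = √(0.91·0.09/1584) = √(5.17045e-05) = 0.00719.
z = (0.91793 − 0.91)/0.00719 = 0.00793/0.00719 = 1.103.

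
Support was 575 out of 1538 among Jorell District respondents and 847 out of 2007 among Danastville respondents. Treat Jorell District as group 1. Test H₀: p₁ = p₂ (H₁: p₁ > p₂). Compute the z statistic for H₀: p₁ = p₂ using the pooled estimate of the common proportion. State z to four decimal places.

p̂₁ = 575/1538 ≈ 0.373862, p̂₂ = 847/2007 ≈ 0.422023.
Pooled p̂ = (575+847)/(1538+2007) = 1422/3545 = 0.401128.
SE = √(p̂(1−p̂)(1/n₁+1/n₂)) = √(0.401128·0.598872·0.00114845) = √(0.000275886) = 0.016610.
z = (0.373862 − 0.422023)/0.016610 = -0.048161/0.016610 = -2.8995.

z = -2.8995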